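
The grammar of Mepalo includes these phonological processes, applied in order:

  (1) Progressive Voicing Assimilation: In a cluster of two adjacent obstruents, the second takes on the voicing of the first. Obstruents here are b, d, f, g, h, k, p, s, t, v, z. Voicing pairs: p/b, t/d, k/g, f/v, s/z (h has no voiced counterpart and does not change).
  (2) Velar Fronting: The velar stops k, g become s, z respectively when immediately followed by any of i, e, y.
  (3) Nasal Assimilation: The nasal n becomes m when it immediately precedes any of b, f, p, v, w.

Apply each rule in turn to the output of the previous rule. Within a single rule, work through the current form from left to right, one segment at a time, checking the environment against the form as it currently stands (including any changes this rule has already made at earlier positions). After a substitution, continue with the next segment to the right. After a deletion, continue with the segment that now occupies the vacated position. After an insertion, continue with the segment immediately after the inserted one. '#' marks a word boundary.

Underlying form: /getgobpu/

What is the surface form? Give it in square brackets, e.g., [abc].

(1) Progressive Voicing Assimilation: [getgobpu] → [getkobbu]
(2) Velar Fronting: [getkobbu] → [zetkobbu]
(3) Nasal Assimilation: no change — [zetkobbu]

[zetkobbu]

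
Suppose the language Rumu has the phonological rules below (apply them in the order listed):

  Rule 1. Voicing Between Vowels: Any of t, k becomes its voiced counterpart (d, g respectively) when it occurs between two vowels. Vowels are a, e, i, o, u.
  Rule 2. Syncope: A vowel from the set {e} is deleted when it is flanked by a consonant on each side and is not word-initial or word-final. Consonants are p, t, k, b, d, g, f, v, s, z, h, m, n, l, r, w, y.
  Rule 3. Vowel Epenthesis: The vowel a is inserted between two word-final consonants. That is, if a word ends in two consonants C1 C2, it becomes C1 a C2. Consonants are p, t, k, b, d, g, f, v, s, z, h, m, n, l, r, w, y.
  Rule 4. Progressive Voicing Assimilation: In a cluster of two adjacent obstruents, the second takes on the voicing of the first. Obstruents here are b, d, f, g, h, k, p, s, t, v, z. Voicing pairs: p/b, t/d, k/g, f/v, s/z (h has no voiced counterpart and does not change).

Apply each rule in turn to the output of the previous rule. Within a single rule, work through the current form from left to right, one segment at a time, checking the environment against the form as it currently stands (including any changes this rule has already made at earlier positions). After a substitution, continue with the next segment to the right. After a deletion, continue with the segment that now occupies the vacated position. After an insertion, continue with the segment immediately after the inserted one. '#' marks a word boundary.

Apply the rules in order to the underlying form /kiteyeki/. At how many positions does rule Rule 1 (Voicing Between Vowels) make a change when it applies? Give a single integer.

Rule 1 Voicing Between Vowels: [kiteyeki] → [kideyegi]
Rule 2 Syncope: [kideyegi] → [kidygi]
Rule 3 Vowel Epenthesis: no change — [kidygi]
Rule 4 Progressive Voicing Assimilation: no change — [kidygi]
Rule Rule 1 changed 2 position(s).

2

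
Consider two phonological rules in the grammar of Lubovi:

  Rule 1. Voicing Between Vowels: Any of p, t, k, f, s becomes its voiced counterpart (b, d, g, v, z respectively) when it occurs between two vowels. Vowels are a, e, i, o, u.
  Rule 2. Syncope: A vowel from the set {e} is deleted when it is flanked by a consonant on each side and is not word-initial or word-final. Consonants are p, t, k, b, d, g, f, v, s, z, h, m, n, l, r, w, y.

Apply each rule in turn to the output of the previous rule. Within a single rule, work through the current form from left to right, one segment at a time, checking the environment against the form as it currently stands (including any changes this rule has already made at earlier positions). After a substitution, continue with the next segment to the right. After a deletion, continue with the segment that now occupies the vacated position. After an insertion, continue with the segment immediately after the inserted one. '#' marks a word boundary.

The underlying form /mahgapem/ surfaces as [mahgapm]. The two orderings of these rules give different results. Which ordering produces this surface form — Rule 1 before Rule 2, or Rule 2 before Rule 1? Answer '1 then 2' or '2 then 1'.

Order 1 then 2:
  1 Voicing Between Vowels: [mahgapem] → [mahgabem]
  2 Syncope: [mahgabem] → [mahgabm]
  result: [mahgabm]
Order 2 then 1:
  2 Syncope: [mahgapem] → [mahgapm]
  1 Voicing Between Vowels: no change — [mahgapm]
  result: [mahgapm]

2 then 1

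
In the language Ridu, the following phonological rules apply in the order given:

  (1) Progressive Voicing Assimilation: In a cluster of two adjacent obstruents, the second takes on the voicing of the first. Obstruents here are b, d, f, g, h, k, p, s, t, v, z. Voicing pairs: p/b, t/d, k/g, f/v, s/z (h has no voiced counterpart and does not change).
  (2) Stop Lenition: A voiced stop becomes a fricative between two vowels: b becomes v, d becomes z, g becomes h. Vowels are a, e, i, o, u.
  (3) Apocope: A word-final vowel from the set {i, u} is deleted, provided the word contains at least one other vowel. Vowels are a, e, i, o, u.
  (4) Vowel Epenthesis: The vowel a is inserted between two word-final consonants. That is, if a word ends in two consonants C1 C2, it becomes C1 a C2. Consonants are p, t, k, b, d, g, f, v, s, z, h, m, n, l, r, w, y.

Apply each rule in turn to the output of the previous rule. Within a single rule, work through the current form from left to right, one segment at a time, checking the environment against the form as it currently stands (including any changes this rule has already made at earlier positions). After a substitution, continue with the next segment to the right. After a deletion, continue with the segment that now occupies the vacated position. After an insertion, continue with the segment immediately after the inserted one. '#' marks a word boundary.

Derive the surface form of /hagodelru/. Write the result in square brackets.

(1) Progressive Voicing Assimilation: no change — [hagodelru]
(2) Stop Lenition: [hagodelru] → [hahozelru]
(3) Apocope: [hahozelru] → [hahozelr]
(4) Vowel Epenthesis: [hahozelr] → [hahozelar]

[hahozelar]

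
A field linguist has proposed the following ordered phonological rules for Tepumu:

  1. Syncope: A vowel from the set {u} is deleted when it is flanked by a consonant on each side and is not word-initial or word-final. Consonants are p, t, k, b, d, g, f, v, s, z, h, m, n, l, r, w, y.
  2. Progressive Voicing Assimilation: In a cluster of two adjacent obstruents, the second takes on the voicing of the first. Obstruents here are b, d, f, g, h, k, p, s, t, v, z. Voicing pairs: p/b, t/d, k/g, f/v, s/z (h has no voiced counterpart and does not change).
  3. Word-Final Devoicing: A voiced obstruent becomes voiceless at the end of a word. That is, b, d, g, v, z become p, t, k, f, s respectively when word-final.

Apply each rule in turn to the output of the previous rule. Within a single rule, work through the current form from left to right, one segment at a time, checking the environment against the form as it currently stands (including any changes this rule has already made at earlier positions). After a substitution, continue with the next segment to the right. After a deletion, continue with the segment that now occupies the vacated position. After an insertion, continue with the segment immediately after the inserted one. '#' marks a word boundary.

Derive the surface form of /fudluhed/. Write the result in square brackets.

1 Syncope: [fudluhed] → [fdlhed]
2 Progressive Voicing Assimilation: [fdlhed] → [ftlhed]
3 Word-Final Devoicing: [ftlhed] → [ftlhet]

[ftlhet]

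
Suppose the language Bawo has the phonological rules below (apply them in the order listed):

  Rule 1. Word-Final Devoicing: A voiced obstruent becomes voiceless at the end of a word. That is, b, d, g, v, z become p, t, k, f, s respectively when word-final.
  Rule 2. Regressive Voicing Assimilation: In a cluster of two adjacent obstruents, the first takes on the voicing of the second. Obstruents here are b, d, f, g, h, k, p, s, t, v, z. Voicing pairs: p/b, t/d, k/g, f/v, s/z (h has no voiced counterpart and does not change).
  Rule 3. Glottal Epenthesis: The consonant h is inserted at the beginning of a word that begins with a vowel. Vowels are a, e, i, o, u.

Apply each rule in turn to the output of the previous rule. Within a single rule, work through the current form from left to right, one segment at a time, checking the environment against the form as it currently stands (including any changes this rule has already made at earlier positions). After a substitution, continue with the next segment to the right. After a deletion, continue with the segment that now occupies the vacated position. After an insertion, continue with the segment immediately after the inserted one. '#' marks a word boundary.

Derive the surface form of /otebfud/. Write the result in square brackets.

Rule 1 Word-Final Devoicing: [otebfud] → [otebfut]
Rule 2 Regressive Voicing Assimilation: [otebfut] → [otepfut]
Rule 3 Glottal Epenthesis: [otepfut] → [hotepfut]

[hotepfut]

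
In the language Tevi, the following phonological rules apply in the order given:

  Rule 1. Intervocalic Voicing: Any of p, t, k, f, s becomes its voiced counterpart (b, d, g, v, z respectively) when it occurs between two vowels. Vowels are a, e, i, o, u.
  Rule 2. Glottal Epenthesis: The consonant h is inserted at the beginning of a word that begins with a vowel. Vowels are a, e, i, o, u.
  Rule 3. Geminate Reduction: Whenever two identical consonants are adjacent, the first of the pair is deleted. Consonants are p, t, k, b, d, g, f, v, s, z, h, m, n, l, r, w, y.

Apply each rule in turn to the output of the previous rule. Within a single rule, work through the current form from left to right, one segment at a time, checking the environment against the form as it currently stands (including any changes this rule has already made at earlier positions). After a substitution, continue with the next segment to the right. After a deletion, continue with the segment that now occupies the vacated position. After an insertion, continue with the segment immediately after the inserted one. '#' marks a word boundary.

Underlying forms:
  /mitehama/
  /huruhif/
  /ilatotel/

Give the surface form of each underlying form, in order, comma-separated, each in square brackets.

[midehama], [huruhif], [hiladodel]

/mitehama/:
  Rule 1 Intervocalic Voicing: [mitehama] → [midehama]
  Rule 2 Glottal Epenthesis: no change — [midehama]
  Rule 3 Geminate Reduction: no change — [midehama]
/huruhif/:
  Rule 1 Intervocalic Voicing: no change — [huruhif]
  Rule 2 Glottal Epenthesis: no change — [huruhif]
  Rule 3 Geminate Reduction: no change — [huruhif]
/ilatotel/:
  Rule 1 Intervocalic Voicing: [ilatotel] → [iladodel]
  Rule 2 Glottal Epenthesis: [iladodel] → [hiladodel]
  Rule 3 Geminate Reduction: no change — [hiladodel]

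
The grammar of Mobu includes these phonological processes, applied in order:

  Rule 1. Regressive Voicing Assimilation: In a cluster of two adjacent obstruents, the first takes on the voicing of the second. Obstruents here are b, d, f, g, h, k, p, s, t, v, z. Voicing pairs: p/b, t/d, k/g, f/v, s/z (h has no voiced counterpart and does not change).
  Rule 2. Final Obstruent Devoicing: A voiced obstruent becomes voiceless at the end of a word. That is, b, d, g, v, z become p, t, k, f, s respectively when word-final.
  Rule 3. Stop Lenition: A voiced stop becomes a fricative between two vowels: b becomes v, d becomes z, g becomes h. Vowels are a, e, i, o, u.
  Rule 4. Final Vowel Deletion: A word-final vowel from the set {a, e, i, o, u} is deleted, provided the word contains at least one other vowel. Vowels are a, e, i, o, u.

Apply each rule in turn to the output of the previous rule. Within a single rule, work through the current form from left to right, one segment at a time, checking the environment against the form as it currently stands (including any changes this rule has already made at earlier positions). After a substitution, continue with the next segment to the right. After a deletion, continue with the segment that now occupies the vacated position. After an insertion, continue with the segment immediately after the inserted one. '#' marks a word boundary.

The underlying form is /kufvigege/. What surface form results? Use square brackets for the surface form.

Rule 1 Regressive Voicing Assimilation: [kufvigege] → [kuvvigege]
Rule 2 Final Obstruent Devoicing: no change — [kuvvigege]
Rule 3 Stop Lenition: [kuvvigege] → [kuvvihehe]
Rule 4 Final Vowel Deletion: [kuvvihehe] → [kuvviheh]

[kuvviheh]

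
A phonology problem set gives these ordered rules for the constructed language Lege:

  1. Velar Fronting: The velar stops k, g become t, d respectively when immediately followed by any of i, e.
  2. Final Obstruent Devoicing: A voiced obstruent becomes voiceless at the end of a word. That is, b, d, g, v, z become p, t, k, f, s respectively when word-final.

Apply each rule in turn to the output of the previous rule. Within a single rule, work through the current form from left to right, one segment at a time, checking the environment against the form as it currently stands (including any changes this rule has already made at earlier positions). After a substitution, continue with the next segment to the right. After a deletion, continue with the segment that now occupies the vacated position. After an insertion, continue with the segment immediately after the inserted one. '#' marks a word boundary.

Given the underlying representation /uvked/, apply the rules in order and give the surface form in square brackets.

[uvtet]

1 Velar Fronting: [uvked] → [uvted]
2 Final Obstruent Devoicing: [uvted] → [uvtet]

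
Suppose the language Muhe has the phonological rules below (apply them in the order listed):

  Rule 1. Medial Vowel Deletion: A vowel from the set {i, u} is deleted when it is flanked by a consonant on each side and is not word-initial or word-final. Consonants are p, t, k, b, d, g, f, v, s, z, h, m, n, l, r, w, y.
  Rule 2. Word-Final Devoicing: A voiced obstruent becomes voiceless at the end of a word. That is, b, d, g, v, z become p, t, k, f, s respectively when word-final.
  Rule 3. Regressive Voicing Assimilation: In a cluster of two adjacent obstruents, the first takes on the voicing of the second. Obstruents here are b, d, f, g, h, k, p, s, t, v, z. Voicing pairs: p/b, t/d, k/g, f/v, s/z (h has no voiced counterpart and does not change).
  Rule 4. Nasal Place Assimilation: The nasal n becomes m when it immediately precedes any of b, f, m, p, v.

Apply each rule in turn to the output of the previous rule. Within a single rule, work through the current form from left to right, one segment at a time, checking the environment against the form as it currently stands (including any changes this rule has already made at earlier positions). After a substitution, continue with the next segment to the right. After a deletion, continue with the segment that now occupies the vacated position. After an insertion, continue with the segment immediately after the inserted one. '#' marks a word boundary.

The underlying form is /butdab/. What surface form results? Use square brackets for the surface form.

Rule 1 Medial Vowel Deletion: [butdab] → [btdab]
Rule 2 Word-Final Devoicing: [btdab] → [btdap]
Rule 3 Regressive Voicing Assimilation: [btdap] → [pddap]
Rule 4 Nasal Place Assimilation: no change — [pddap]

[pddap]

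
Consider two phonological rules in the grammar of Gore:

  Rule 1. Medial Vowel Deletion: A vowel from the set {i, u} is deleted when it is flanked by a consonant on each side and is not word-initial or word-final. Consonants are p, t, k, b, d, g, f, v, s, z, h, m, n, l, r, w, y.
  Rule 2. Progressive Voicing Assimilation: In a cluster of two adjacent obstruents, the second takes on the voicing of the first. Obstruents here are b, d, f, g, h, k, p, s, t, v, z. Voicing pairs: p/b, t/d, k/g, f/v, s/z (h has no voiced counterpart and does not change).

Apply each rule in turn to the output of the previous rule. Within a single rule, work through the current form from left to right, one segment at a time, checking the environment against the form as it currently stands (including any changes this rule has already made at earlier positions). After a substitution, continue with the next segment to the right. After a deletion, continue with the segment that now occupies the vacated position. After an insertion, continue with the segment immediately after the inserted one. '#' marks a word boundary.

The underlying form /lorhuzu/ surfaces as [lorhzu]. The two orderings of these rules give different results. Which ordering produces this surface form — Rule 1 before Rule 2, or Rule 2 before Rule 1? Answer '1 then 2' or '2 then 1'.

Order 1 then 2:
  1 Medial Vowel Deletion: [lorhuzu] → [lorhzu]
  2 Progressive Voicing Assimilation: [lorhzu] → [lorhsu]
  result: [lorhsu]
Order 2 then 1:
  2 Progressive Voicing Assimilation: no change — [lorhuzu]
  1 Medial Vowel Deletion: [lorhuzu] → [lorhzu]
  result: [lorhzu]

2 then 1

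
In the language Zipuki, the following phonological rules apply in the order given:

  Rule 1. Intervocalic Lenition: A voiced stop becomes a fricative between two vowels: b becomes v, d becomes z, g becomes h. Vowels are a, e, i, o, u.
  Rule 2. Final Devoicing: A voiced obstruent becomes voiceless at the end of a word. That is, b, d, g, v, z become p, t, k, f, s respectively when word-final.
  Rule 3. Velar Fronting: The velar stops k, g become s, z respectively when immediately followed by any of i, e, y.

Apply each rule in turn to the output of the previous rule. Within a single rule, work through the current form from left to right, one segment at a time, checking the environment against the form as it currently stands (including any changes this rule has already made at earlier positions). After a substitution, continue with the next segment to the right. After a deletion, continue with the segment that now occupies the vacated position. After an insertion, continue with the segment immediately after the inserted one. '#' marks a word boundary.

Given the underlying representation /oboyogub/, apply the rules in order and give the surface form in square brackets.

[ovoyohup]

Rule 1 Intervocalic Lenition: [oboyogub] → [ovoyohub]
Rule 2 Final Devoicing: [ovoyohub] → [ovoyohup]
Rule 3 Velar Fronting: no change — [ovoyohup]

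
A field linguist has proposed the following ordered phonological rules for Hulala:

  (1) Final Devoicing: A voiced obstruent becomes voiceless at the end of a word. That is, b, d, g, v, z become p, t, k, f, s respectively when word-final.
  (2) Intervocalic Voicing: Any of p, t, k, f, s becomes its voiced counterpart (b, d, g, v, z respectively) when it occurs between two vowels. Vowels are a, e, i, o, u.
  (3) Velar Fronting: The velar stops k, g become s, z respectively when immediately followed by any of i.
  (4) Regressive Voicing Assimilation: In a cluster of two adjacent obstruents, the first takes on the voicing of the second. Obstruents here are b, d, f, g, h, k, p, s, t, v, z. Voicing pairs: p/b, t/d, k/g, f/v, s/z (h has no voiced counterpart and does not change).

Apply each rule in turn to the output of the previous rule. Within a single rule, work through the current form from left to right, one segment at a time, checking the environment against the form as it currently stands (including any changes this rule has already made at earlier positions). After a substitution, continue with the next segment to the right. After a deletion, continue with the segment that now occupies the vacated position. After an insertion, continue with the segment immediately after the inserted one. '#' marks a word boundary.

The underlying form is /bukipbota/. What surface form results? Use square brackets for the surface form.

[buzibboda]

(1) Final Devoicing: no change — [bukipbota]
(2) Intervocalic Voicing: [bukipbota] → [bugipboda]
(3) Velar Fronting: [bugipboda] → [buzipboda]
(4) Regressive Voicing Assimilation: [buzipboda] → [buzibboda]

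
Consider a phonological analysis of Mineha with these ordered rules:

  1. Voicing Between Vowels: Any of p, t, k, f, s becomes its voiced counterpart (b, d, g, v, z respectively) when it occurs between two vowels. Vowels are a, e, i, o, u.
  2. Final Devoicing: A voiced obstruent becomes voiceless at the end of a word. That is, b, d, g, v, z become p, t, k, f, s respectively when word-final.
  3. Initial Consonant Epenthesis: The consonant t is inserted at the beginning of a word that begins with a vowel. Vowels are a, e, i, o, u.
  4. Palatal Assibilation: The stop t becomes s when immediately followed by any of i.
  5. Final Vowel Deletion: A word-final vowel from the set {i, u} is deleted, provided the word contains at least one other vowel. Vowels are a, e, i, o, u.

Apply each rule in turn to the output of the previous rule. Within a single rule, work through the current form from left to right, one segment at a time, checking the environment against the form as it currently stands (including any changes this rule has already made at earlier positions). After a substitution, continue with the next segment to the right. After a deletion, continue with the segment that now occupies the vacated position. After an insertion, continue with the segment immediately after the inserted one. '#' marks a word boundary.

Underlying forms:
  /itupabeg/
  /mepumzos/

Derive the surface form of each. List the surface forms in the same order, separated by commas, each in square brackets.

[sidubabek], [mebumzos]

/itupabeg/:
  1 Voicing Between Vowels: [itupabeg] → [idubabeg]
  2 Final Devoicing: [idubabeg] → [idubabek]
  3 Initial Consonant Epenthesis: [idubabek] → [tidubabek]
  4 Palatal Assibilation: [tidubabek] → [sidubabek]
  5 Final Vowel Deletion: no change — [sidubabek]
/mepumzos/:
  1 Voicing Between Vowels: [mepumzos] → [mebumzos]
  2 Final Devoicing: no change — [mebumzos]
  3 Initial Consonant Epenthesis: no change — [mebumzos]
  4 Palatal Assibilation: no change — [mebumzos]
  5 Final Vowel Deletion: no change — [mebumzos]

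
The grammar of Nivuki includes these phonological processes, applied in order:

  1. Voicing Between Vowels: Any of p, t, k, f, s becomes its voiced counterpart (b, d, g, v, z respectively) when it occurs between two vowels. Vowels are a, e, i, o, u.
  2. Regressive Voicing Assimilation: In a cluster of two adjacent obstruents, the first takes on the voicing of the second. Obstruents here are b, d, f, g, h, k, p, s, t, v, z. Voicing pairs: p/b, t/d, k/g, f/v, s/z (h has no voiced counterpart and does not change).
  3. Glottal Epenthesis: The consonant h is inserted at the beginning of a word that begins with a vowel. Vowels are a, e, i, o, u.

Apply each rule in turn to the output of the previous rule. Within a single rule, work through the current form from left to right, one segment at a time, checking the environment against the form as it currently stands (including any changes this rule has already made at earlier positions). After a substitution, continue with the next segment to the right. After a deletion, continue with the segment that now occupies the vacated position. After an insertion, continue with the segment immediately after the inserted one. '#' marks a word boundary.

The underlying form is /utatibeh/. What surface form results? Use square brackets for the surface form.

1 Voicing Between Vowels: [utatibeh] → [udadibeh]
2 Regressive Voicing Assimilation: no change — [udadibeh]
3 Glottal Epenthesis: [udadibeh] → [hudadibeh]

[hudadibeh]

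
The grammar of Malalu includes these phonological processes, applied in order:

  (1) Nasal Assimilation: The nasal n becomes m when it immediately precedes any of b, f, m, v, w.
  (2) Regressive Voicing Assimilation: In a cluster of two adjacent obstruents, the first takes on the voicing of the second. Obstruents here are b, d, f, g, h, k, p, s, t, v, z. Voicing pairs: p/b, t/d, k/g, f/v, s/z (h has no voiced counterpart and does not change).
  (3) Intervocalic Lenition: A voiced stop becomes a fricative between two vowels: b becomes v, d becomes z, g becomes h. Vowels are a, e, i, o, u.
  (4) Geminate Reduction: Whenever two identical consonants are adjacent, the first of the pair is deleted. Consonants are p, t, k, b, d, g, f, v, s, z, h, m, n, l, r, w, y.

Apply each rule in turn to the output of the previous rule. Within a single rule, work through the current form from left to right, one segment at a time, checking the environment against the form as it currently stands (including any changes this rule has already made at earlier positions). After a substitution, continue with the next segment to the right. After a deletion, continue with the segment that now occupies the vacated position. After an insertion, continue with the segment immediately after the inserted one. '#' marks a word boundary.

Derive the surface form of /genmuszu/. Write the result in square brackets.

[gemuzu]

(1) Nasal Assimilation: [genmuszu] → [gemmuszu]
(2) Regressive Voicing Assimilation: [gemmuszu] → [gemmuzzu]
(3) Intervocalic Lenition: no change — [gemmuzzu]
(4) Geminate Reduction: [gemmuzzu] → [gemuzu]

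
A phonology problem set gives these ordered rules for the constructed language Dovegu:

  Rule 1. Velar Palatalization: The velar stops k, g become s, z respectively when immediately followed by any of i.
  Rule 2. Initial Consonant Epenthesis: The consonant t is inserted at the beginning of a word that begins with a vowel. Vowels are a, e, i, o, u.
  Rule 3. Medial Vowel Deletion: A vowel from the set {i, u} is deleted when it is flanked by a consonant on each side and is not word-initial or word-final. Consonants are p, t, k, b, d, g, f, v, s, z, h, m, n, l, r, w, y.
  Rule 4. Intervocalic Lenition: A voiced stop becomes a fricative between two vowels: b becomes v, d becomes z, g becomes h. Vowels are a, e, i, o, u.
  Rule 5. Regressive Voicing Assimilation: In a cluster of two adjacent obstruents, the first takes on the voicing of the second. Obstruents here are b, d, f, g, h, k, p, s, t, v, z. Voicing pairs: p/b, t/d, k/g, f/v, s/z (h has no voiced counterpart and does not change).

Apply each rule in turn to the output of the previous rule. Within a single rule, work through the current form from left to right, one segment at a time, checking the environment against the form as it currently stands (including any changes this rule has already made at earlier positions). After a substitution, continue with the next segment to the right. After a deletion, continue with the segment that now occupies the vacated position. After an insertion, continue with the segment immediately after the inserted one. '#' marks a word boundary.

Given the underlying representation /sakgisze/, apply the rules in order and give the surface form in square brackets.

[sagszze]

Rule 1 Velar Palatalization: [sakgisze] → [sakzisze]
Rule 2 Initial Consonant Epenthesis: no change — [sakzisze]
Rule 3 Medial Vowel Deletion: [sakzisze] → [sakzsze]
Rule 4 Intervocalic Lenition: no change — [sakzsze]
Rule 5 Regressive Voicing Assimilation: [sakzsze] → [sagszze]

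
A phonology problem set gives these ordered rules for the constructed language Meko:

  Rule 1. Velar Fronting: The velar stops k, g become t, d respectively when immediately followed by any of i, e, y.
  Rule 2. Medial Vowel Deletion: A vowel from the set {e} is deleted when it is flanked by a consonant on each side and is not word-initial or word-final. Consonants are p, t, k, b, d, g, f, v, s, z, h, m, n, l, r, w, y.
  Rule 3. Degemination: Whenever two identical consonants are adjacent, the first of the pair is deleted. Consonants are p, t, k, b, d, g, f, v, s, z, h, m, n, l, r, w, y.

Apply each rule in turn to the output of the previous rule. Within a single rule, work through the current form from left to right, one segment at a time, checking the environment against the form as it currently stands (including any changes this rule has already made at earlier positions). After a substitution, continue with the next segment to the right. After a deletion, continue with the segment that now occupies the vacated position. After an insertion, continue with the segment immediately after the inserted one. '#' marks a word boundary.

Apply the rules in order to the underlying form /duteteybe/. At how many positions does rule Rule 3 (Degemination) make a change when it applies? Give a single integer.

1

Rule 1 Velar Fronting: no change — [duteteybe]
Rule 2 Medial Vowel Deletion: [duteteybe] → [duttybe]
Rule 3 Degemination: [duttybe] → [dutybe]
Rule Rule 3 changed 1 position(s).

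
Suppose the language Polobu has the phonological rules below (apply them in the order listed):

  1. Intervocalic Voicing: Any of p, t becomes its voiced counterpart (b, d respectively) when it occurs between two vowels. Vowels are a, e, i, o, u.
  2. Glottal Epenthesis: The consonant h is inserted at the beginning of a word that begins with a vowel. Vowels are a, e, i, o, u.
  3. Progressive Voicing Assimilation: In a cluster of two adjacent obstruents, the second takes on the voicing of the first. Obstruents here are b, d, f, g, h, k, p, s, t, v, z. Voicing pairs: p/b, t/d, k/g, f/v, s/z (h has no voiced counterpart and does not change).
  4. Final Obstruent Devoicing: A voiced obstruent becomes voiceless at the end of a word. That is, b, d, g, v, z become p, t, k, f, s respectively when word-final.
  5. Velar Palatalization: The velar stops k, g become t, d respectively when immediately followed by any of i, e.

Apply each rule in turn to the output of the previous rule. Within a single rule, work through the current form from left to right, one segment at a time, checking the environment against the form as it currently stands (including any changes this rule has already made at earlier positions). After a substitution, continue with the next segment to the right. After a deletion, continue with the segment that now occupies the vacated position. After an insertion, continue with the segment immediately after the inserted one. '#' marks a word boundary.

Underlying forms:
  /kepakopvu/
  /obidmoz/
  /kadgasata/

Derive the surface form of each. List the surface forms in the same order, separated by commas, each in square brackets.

[tebakopfu], [hobidmos], [kadgasada]

/kepakopvu/:
  1 Intervocalic Voicing: [kepakopvu] → [kebakopvu]
  2 Glottal Epenthesis: no change — [kebakopvu]
  3 Progressive Voicing Assimilation: [kebakopvu] → [kebakopfu]
  4 Final Obstruent Devoicing: no change — [kebakopfu]
  5 Velar Palatalization: [kebakopfu] → [tebakopfu]
/obidmoz/:
  1 Intervocalic Voicing: no change — [obidmoz]
  2 Glottal Epenthesis: [obidmoz] → [hobidmoz]
  3 Progressive Voicing Assimilation: no change — [hobidmoz]
  4 Final Obstruent Devoicing: [hobidmoz] → [hobidmos]
  5 Velar Palatalization: no change — [hobidmos]
/kadgasata/:
  1 Intervocalic Voicing: [kadgasata] → [kadgasada]
  2 Glottal Epenthesis: no change — [kadgasada]
  3 Progressive Voicing Assimilation: no change — [kadgasada]
  4 Final Obstruent Devoicing: no change — [kadgasada]
  5 Velar Palatalization: no change — [kadgasada]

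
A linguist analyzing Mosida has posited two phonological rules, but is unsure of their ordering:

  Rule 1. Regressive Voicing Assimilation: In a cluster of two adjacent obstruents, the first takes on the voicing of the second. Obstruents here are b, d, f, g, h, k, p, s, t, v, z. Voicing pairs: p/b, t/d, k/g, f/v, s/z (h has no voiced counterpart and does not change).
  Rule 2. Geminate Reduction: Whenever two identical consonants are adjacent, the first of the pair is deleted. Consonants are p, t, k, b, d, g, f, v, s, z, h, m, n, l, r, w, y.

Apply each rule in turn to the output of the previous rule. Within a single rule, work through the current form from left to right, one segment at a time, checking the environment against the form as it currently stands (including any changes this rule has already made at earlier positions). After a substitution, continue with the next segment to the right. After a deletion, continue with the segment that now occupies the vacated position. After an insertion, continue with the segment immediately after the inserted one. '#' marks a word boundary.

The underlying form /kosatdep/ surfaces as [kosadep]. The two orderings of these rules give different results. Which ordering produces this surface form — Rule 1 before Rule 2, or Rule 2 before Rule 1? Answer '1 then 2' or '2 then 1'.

1 then 2

Order 1 then 2:
  1 Regressive Voicing Assimilation: [kosatdep] → [kosaddep]
  2 Geminate Reduction: [kosaddep] → [kosadep]
  result: [kosadep]
Order 2 then 1:
  2 Geminate Reduction: no change — [kosatdep]
  1 Regressive Voicing Assimilation: [kosatdep] → [kosaddep]
  result: [kosaddep]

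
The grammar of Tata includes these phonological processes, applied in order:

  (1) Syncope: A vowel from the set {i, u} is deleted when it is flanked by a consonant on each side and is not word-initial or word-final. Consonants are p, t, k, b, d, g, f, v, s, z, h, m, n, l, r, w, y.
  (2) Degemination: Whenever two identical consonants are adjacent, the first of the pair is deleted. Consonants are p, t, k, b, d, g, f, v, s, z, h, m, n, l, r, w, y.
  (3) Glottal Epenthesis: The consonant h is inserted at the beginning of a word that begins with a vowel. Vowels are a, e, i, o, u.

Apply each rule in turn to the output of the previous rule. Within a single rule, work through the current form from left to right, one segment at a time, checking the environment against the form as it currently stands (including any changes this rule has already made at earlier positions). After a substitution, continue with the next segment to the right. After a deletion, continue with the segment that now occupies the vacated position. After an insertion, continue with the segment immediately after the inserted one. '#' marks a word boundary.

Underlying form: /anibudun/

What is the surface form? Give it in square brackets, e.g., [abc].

[hanbdn]

(1) Syncope: [anibudun] → [anbdn]
(2) Degemination: no change — [anbdn]
(3) Glottal Epenthesis: [anbdn] → [hanbdn]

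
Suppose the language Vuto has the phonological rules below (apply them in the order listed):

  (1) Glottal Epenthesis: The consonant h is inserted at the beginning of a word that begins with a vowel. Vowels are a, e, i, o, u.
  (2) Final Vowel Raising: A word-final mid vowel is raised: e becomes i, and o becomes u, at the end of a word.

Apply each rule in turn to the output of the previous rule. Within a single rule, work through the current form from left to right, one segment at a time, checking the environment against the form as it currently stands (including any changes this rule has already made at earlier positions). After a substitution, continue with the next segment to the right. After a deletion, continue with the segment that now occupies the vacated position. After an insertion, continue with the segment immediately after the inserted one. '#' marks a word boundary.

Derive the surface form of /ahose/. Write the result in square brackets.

(1) Glottal Epenthesis: [ahose] → [hahose]
(2) Final Vowel Raising: [hahose] → [hahosi]

[hahosi]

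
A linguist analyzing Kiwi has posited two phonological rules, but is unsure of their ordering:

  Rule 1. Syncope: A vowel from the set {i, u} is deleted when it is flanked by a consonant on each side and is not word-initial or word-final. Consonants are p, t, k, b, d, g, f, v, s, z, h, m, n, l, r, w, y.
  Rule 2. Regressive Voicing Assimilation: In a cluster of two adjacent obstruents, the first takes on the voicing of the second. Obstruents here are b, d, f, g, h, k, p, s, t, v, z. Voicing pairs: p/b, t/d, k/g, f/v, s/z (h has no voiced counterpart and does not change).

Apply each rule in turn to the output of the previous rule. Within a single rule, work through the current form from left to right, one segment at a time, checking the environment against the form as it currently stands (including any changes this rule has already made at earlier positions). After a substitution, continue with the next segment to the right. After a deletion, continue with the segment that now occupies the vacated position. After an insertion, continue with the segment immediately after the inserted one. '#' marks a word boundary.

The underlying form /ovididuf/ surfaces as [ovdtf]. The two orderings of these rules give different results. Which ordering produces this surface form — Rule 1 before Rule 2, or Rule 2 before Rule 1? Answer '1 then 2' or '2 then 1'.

1 then 2

Order 1 then 2:
  1 Syncope: [ovididuf] → [ovddf]
  2 Regressive Voicing Assimilation: [ovddf] → [ovdtf]
  result: [ovdtf]
Order 2 then 1:
  2 Regressive Voicing Assimilation: no change — [ovididuf]
  1 Syncope: [ovididuf] → [ovddf]
  result: [ovddf]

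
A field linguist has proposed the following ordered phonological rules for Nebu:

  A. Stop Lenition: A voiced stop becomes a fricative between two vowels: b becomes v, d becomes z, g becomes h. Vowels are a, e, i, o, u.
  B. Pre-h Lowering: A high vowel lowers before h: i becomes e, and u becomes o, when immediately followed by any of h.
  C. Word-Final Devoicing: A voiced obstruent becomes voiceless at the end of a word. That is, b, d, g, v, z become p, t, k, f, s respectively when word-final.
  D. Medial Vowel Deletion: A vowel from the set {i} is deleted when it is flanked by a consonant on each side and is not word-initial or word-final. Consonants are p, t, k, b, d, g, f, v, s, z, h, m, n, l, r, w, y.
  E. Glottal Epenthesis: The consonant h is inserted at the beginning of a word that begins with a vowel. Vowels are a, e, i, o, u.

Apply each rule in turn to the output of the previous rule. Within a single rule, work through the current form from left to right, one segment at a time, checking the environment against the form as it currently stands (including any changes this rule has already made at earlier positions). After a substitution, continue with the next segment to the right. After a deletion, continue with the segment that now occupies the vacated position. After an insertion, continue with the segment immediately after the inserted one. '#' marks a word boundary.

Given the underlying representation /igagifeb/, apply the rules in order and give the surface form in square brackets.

[hehahfep]

A Stop Lenition: [igagifeb] → [ihahifeb]
B Pre-h Lowering: [ihahifeb] → [ehahifeb]
C Word-Final Devoicing: [ehahifeb] → [ehahifep]
D Medial Vowel Deletion: [ehahifep] → [ehahfep]
E Glottal Epenthesis: [ehahfep] → [hehahfep]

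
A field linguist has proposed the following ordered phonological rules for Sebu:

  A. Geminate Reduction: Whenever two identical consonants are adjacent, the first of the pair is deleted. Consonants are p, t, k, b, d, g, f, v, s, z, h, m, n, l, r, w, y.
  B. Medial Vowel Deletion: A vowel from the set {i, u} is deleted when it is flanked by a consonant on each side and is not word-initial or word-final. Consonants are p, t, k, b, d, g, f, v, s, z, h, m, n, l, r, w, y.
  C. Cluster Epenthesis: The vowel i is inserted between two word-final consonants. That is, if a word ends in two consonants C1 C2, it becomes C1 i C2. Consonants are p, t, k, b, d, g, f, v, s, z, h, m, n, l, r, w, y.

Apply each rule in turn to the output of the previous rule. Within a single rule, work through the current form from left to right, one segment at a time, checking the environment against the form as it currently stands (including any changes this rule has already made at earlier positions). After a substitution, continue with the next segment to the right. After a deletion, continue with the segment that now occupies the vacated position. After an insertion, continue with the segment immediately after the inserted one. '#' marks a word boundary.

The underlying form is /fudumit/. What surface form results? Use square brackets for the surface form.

A Geminate Reduction: no change — [fudumit]
B Medial Vowel Deletion: [fudumit] → [fdmt]
C Cluster Epenthesis: [fdmt] → [fdmit]

[fdmit]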